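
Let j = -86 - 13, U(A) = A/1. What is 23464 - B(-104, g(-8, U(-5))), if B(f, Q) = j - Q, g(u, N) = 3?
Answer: 23566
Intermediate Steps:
U(A) = A (U(A) = A*1 = A)
j = -99
B(f, Q) = -99 - Q
23464 - B(-104, g(-8, U(-5))) = 23464 - (-99 - 1*3) = 23464 - (-99 - 3) = 23464 - 1*(-102) = 23464 + 102 = 23566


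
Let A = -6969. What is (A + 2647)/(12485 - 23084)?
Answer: 4322/10599 ≈ 0.40777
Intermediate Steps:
(A + 2647)/(12485 - 23084) = (-6969 + 2647)/(12485 - 23084) = -4322/(-10599) = -4322*(-1/10599) = 4322/10599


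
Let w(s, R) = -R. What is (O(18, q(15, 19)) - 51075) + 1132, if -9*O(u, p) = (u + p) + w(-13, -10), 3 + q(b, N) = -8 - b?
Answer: -449489/9 ≈ -49943.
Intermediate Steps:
q(b, N) = -11 - b (q(b, N) = -3 + (-8 - b) = -11 - b)
O(u, p) = -10/9 - p/9 - u/9 (O(u, p) = -((u + p) - 1*(-10))/9 = -((p + u) + 10)/9 = -(10 + p + u)/9 = -10/9 - p/9 - u/9)
(O(18, q(15, 19)) - 51075) + 1132 = ((-10/9 - (-11 - 1*15)/9 - 1/9*18) - 51075) + 1132 = ((-10/9 - (-11 - 15)/9 - 2) - 51075) + 1132 = ((-10/9 - 1/9*(-26) - 2) - 51075) + 1132 = ((-10/9 + 26/9 - 2) - 51075) + 1132 = (-2/9 - 51075) + 1132 = -459677/9 + 1132 = -449489/9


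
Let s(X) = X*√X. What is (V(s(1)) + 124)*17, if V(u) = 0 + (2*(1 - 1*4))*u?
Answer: 2006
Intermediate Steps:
s(X) = X^(3/2)
V(u) = -6*u (V(u) = 0 + (2*(1 - 4))*u = 0 + (2*(-3))*u = 0 - 6*u = -6*u)
(V(s(1)) + 124)*17 = (-6*1^(3/2) + 124)*17 = (-6*1 + 124)*17 = (-6 + 124)*17 = 118*17 = 2006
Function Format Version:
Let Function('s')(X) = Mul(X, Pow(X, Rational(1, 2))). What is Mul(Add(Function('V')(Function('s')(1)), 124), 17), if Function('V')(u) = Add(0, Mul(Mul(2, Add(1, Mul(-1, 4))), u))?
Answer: 2006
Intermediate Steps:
Function('s')(X) = Pow(X, Rational(3, 2))
Function('V')(u) = Mul(-6, u) (Function('V')(u) = Add(0, Mul(Mul(2, Add(1, -4)), u)) = Add(0, Mul(Mul(2, -3), u)) = Add(0, Mul(-6, u)) = Mul(-6, u))
Mul(Add(Function('V')(Function('s')(1)), 124), 17) = Mul(Add(Mul(-6, Pow(1, Rational(3, 2))), 124), 17) = Mul(Add(Mul(-6, 1), 124), 17) = Mul(Add(-6, 124), 17) = Mul(118, 17) = 2006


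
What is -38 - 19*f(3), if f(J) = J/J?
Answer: -57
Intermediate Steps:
f(J) = 1
-38 - 19*f(3) = -38 - 19*1 = -38 - 19 = -57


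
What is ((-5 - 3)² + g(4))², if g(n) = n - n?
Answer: 4096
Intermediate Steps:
g(n) = 0
((-5 - 3)² + g(4))² = ((-5 - 3)² + 0)² = ((-8)² + 0)² = (64 + 0)² = 64² = 4096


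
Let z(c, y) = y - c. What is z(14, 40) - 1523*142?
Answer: -216240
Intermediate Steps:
z(14, 40) - 1523*142 = (40 - 1*14) - 1523*142 = (40 - 14) - 216266 = 26 - 216266 = -216240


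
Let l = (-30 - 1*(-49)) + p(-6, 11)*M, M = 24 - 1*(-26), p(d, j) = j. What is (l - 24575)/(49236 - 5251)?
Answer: -24006/43985 ≈ -0.54578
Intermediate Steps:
M = 50 (M = 24 + 26 = 50)
l = 569 (l = (-30 - 1*(-49)) + 11*50 = (-30 + 49) + 550 = 19 + 550 = 569)
(l - 24575)/(49236 - 5251) = (569 - 24575)/(49236 - 5251) = -24006/43985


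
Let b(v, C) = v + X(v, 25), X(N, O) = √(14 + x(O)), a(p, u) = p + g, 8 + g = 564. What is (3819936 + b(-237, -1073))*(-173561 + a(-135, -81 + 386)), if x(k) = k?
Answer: -661342684860 - 173140*√39 ≈ -6.6134e+11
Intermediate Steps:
g = 556 (g = -8 + 564 = 556)
a(p, u) = 556 + p (a(p, u) = p + 556 = 556 + p)
X(N, O) = √(14 + O)
b(v, C) = v + √39 (b(v, C) = v + √(14 + 25) = v + √39)
(3819936 + b(-237, -1073))*(-173561 + a(-135, -81 + 386)) = (3819936 + (-237 + √39))*(-173561 + (556 - 135)) = (3819699 + √39)*(-173561 + 421) = (3819699 + √39)*(-173140) = -661342684860 - 173140*√39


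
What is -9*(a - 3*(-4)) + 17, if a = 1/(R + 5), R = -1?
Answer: -373/4 ≈ -93.250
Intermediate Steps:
a = 1/4 (a = 1/(-1 + 5) = 1/4 ≈ 0.25000)
-9*(a - 3*(-4)) + 17 = -9*(1/4 - 3*(-4)) + 17 = -9*(1/4 + 12) + 17 = -9*49/4 + 17 = -441/4 + 17 = -373/4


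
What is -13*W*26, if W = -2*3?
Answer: 2028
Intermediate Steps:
W = -6
-13*W*26 = -13*(-6)*26 = 78*26 = 2028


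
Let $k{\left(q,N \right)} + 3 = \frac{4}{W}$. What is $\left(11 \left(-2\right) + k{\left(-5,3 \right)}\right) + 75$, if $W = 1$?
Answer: $54$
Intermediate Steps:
$k{\left(q,N \right)} = 1$ ($k{\left(q,N \right)} = -3 + \frac{4}{1} = -3 + 4 \cdot 1 = -3 + 4 = 1$)
$\left(11 \left(-2\right) + k{\left(-5,3 \right)}\right) + 75 = \left(11 \left(-2\right) + 1\right) + 75 = \left(-22 + 1\right) + 75 = -21 + 75 = 54$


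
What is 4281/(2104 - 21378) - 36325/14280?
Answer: -76126073/27523272 ≈ -2.7659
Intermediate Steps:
4281/(2104 - 21378) - 36325/14280 = 4281/(-19274) - 36325*1/14280 = 4281*(-1/19274) - 7265/2856 = -4281/19274 - 7265/2856 = -76126073/27523272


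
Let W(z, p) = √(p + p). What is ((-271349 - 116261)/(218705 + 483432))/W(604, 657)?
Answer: -193805*√146/153768003 ≈ -0.015229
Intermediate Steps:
W(z, p) = √2*√p (W(z, p) = √(2*p) = √2*√p)
((-271349 - 116261)/(218705 + 483432))/W(604, 657) = ((-271349 - 116261)/(218705 + 483432))/((√2*√657)) = (-387610/702137)/((√2*(3*√73))) = (-387610*1/702137)/((3*√146)) = -193805*√146/153768003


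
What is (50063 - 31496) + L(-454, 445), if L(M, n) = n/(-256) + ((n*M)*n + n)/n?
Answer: -46966717/256 ≈ -1.8346e+5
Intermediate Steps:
L(M, n) = -n/256 + (n + M*n**2)/n (L(M, n) = n*(-1/256) + ((M*n)*n + n)/n = -n/256 + (M*n**2 + n)/n = -n/256 + (n + M*n**2)/n)
(50063 - 31496) + L(-454, 445) = (50063 - 31496) + (1 - 1/256*445 - 454*445) = 18567 + (1 - 445/256 - 202030) = 18567 - 51719869/256 = -46966717/256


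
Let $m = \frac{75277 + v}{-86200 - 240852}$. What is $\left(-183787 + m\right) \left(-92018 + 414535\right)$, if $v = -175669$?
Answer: $- \frac{4846447279191011}{81763} \approx -5.9274 \cdot 10^{10}$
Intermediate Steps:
$m = \frac{25098}{81763}$ ($m = \frac{75277 - 175669}{-86200 - 240852} = - \frac{100392}{-327052} = \left(-100392\right) \left(- \frac{1}{327052}\right) = \frac{25098}{81763} \approx 0.30696$)
$\left(-183787 + m\right) \left(-92018 + 414535\right) = \left(-183787 + \frac{25098}{81763}\right) \left(-92018 + 414535\right) = \left(- \frac{15026951383}{81763}\right) 322517 = - \frac{4846447279191011}{81763}$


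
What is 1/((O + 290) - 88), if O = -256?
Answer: -1/54 ≈ -0.018519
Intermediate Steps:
1/((O + 290) - 88) = 1/((-256 + 290) - 88) = 1/(34 - 88) = 1/(-54) = -1/54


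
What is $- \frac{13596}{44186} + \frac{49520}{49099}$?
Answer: $\frac{760270358}{1084744207} \approx 0.70088$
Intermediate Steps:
$- \frac{13596}{44186} + \frac{49520}{49099} = \left(-13596\right) \frac{1}{44186} + 49520 \cdot \frac{1}{49099} = - \frac{6798}{22093} + \frac{49520}{49099} = \frac{760270358}{1084744207}$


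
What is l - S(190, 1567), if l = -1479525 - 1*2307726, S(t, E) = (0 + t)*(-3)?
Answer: -3786681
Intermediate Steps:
S(t, E) = -3*t (S(t, E) = t*(-3) = -3*t)
l = -3787251 (l = -1479525 - 2307726 = -3787251)
l - S(190, 1567) = -3787251 - (-3)*190 = -3787251 - 1*(-570) = -3787251 + 570 = -3786681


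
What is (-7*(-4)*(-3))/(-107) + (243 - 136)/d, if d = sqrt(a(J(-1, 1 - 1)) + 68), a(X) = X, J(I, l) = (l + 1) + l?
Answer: 84/107 + 107*sqrt(69)/69 ≈ 13.666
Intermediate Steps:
J(I, l) = 1 + 2*l (J(I, l) = (1 + l) + l = 1 + 2*l)
d = sqrt(69) (d = sqrt((1 + 2*(1 - 1)) + 68) = sqrt((1 + 2*0) + 68) = sqrt((1 + 0) + 68) = sqrt(1 + 68) = sqrt(69) ≈ 8.3066)
(-7*(-4)*(-3))/(-107) + (243 - 136)/d = (-7*(-4)*(-3))/(-107) + (243 - 136)/(sqrt(69)) = (28*(-3))*(-1/107) + 107*(sqrt(69)/69) = -84*(-1/107) + 107*sqrt(69)/69 = 84/107 + 107*sqrt(69)/69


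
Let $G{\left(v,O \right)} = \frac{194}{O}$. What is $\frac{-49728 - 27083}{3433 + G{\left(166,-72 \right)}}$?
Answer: $- \frac{2765196}{123491} \approx -22.392$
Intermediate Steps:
$\frac{-49728 - 27083}{3433 + G{\left(166,-72 \right)}} = \frac{-49728 - 27083}{3433 + \frac{194}{-72}} = - \frac{76811}{3433 + 194 \left(- \frac{1}{72}\right)} = - \frac{76811}{3433 - \frac{97}{36}} = - \frac{76811}{\frac{123491}{36}} = \left(-76811\right) \frac{36}{123491} = - \frac{2765196}{123491}$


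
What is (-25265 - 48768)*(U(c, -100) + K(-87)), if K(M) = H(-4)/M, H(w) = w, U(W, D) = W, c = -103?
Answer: 663113581/87 ≈ 7.6220e+6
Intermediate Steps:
K(M) = -4/M
(-25265 - 48768)*(U(c, -100) + K(-87)) = (-25265 - 48768)*(-103 - 4/(-87)) = -74033*(-103 - 4*(-1/87)) = -74033*(-103 + 4/87) = -74033*(-8957/87) = 663113581/87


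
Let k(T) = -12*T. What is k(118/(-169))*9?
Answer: 12744/169 ≈ 75.408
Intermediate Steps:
k(118/(-169))*9 = -1416/(-169)*9 = -1416*(-1)/169*9 = -12*(-118/169)*9 = (1416/169)*9 = 12744/169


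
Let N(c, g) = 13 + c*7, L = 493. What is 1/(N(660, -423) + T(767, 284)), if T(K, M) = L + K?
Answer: 1/5893 ≈ 0.00016969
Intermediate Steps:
N(c, g) = 13 + 7*c
T(K, M) = 493 + K
1/(N(660, -423) + T(767, 284)) = 1/((13 + 7*660) + (493 + 767)) = 1/((13 + 4620) + 1260) = 1/(4633 + 1260) = 1/5893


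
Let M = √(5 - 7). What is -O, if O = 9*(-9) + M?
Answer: 81 - I*√2 ≈ 81.0 - 1.4142*I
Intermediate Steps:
M = I*√2 (M = √(-2) = I*√2 ≈ 1.4142*I)
O = -81 + I*√2 (O = 9*(-9) + I*√2 = -81 + I*√2 ≈ -81.0 + 1.4142*I)
-O = -(-81 + I*√2) = 81 - I*√2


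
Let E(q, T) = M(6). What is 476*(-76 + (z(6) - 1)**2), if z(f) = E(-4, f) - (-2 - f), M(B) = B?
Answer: 44268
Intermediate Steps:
E(q, T) = 6
z(f) = 8 + f (z(f) = 6 - (-2 - f) = 6 + (2 + f) = 8 + f)
476*(-76 + (z(6) - 1)**2) = 476*(-76 + ((8 + 6) - 1)**2) = 476*(-76 + (14 - 1)**2) = 476*(-76 + 13**2) = 476*(-76 + 169) = 476*93 = 44268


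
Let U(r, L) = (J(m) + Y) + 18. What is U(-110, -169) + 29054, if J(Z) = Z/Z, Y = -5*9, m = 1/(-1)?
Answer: 29028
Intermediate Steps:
m = -1
Y = -45
J(Z) = 1
U(r, L) = -26 (U(r, L) = (1 - 45) + 18 = -44 + 18 = -26)
U(-110, -169) + 29054 = -26 + 29054 = 29028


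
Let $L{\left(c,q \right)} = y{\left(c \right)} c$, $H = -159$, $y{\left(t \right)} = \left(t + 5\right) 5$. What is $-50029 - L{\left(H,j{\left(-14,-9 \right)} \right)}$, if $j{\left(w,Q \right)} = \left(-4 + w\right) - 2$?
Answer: $-172459$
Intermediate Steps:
$j{\left(w,Q \right)} = -6 + w$
$y{\left(t \right)} = 25 + 5 t$ ($y{\left(t \right)} = \left(5 + t\right) 5 = 25 + 5 t$)
$L{\left(c,q \right)} = c \left(25 + 5 c\right)$ ($L{\left(c,q \right)} = \left(25 + 5 c\right) c = c \left(25 + 5 c\right)$)
$-50029 - L{\left(H,j{\left(-14,-9 \right)} \right)} = -50029 - 5 \left(-159\right) \left(5 - 159\right) = -50029 - 5 \left(-159\right) \left(-154\right) = -50029 - 122430 = -172459$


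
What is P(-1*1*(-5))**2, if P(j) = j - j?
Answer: 0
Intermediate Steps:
P(j) = 0
P(-1*1*(-5))**2 = 0**2 = 0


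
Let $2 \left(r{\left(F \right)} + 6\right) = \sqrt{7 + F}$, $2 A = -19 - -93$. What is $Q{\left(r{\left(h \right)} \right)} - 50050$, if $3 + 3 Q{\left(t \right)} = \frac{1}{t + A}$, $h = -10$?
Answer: $\frac{- 150153 \sqrt{3} + 9309484 i}{3 \left(\sqrt{3} - 62 i\right)} \approx -50051.0 - 0.00029993 i$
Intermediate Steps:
$A = 37$ ($A = \frac{-19 - -93}{2} = \frac{-19 + 93}{2} = \frac{1}{2} \cdot 74 = 37$)
$r{\left(F \right)} = -6 + \frac{\sqrt{7 + F}}{2}$
$Q{\left(t \right)} = -1 + \frac{1}{3 \left(37 + t\right)}$ ($Q{\left(t \right)} = -1 + \frac{1}{3 \left(t + 37\right)} = -1 + \frac{1}{3 \left(37 + t\right)}$)
$Q{\left(r{\left(h \right)} \right)} - 50050 = \frac{- \frac{110}{3} - \left(-6 + \frac{\sqrt{7 - 10}}{2}\right)}{37 - \left(6 - \frac{\sqrt{7 - 10}}{2}\right)} - 50050 = \frac{- \frac{110}{3} - \left(-6 + \frac{\sqrt{-3}}{2}\right)}{37 - \left(6 - \frac{\sqrt{-3}}{2}\right)} - 50050 = \frac{- \frac{110}{3} - \left(-6 + \frac{i \sqrt{3}}{2}\right)}{37 - \left(6 - \frac{i \sqrt{3}}{2}\right)} - 50050 = \frac{- \frac{110}{3} + \left(6 - \frac{i \sqrt{3}}{2}\right)}{31 + \frac{i \sqrt{3}}{2}} - 50050 = \frac{- \frac{92}{3} - \frac{i \sqrt{3}}{2}}{31 + \frac{i \sqrt{3}}{2}} - 50050 = -50050 + \frac{- \frac{92}{3} - \frac{i \sqrt{3}}{2}}{31 + \frac{i \sqrt{3}}{2}}$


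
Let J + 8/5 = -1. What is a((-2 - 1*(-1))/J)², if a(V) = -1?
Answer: 1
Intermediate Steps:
J = -13/5 (J = -8/5 - 1 = -13/5 ≈ -2.6000)
a((-2 - 1*(-1))/J)² = (-1)² = 1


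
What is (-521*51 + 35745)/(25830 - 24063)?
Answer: 3058/589 ≈ 5.1918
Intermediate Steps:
(-521*51 + 35745)/(25830 - 24063) = (-26571 + 35745)/1767 = 9174*(1/1767) = 3058/589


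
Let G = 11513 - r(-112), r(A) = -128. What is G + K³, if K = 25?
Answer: 27266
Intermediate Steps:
G = 11641 (G = 11513 - 1*(-128) = 11513 + 128 = 11641)
G + K³ = 11641 + 25³ = 11641 + 15625 = 27266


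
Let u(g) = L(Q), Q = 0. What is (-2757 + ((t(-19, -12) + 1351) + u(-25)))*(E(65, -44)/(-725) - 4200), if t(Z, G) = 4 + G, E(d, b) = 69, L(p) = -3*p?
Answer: 4305727566/725 ≈ 5.9389e+6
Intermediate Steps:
u(g) = 0 (u(g) = -3*0 = 0)
(-2757 + ((t(-19, -12) + 1351) + u(-25)))*(E(65, -44)/(-725) - 4200) = (-2757 + (((4 - 12) + 1351) + 0))*(69/(-725) - 4200) = (-2757 + ((-8 + 1351) + 0))*(69*(-1/725) - 4200) = (-2757 + (1343 + 0))*(-69/725 - 4200) = (-2757 + 1343)*(-3045069/725) = -1414*(-3045069/725) = 4305727566/725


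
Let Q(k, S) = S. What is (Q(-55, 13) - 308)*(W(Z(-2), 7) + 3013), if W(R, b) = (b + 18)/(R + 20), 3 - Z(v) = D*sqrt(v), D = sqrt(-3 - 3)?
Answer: -459697320/517 + 14750*sqrt(3)/517 ≈ -8.8911e+5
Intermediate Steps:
D = I*sqrt(6) (D = sqrt(-6) = I*sqrt(6) ≈ 2.4495*I)
Z(v) = 3 - I*sqrt(6)*sqrt(v)
W(R, b) = (18 + b)/(20 + R)
(Q(-55, 13) - 308)*(W(Z(-2), 7) + 3013) = (13 - 308)*((18 + 7)/(20 + (3 - I*sqrt(6)*sqrt(-2))) + 3013) = -295*(25/(20 + (3 - I*sqrt(6)*I*sqrt(2))) + 3013) = -295*(25/(20 + (3 + 2*sqrt(3))) + 3013) = -295*(25/(23 + 2*sqrt(3)) + 3013) = -295*(3013 + 25/(23 + 2*sqrt(3))) = -888835 - 7375/(23 + 2*sqrt(3))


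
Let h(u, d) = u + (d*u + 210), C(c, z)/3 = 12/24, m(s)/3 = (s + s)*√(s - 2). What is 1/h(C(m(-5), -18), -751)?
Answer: -1/915 ≈ -0.0010929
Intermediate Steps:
m(s) = 6*s*√(-2 + s) (m(s) = 3*((s + s)*√(s - 2)) = 3*((2*s)*√(-2 + s)) = 3*(2*s*√(-2 + s)) = 6*s*√(-2 + s))
C(c, z) = 3/2 (C(c, z) = 3*(12/24) = 3*(12*(1/24)) = 3*(½) = 3/2)
h(u, d) = 210 + u + d*u (h(u, d) = u + (210 + d*u) = 210 + u + d*u)
1/h(C(m(-5), -18), -751) = 1/(210 + 3/2 - 751*3/2) = 1/(210 + 3/2 - 2253/2) = 1/(-915) = -1/915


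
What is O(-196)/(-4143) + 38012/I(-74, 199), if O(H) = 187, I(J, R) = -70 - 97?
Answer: -157514945/691881 ≈ -227.66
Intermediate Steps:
I(J, R) = -167
O(-196)/(-4143) + 38012/I(-74, 199) = 187/(-4143) + 38012/(-167) = 187*(-1/4143) + 38012*(-1/167) = -187/4143 - 38012/167 = -157514945/691881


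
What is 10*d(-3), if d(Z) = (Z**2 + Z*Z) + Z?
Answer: 150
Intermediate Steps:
d(Z) = Z + 2*Z**2 (d(Z) = (Z**2 + Z**2) + Z = 2*Z**2 + Z = Z + 2*Z**2)
10*d(-3) = 10*(-3*(1 + 2*(-3))) = 10*(-3*(1 - 6)) = 10*(-3*(-5)) = 10*15 = 150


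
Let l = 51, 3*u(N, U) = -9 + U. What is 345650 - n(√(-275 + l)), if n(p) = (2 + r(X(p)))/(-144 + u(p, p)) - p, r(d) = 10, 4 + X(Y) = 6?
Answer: 2*(690418*√14 + 76215955*I)/(4*√14 + 441*I) ≈ 3.4565e+5 + 14.969*I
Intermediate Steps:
u(N, U) = -3 + U/3 (u(N, U) = (-9 + U)/3 = -3 + U/3)
X(Y) = 2 (X(Y) = -4 + 6 = 2)
n(p) = -p + 12/(-147 + p/3) (n(p) = (2 + 10)/(-144 + (-3 + p/3)) - p = 12/(-147 + p/3) - p = -p + 12/(-147 + p/3))
345650 - n(√(-275 + l)) = 345650 - (36 - (√(-275 + 51))² + 441*√(-275 + 51))/(-441 + √(-275 + 51)) = 345650 - (36 - (√(-224))² + 441*√(-224))/(-441 + √(-224)) = 345650 - (36 - (4*I*√14)² + 441*(4*I*√14))/(-441 + 4*I*√14) = 345650 - (36 - 1*(-224) + 1764*I*√14)/(-441 + 4*I*√14) = 345650 - (36 + 224 + 1764*I*√14)/(-441 + 4*I*√14) = 345650 - (260 + 1764*I*√14)/(-441 + 4*I*√14)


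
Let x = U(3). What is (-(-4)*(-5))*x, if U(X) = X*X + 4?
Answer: -260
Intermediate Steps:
U(X) = 4 + X² (U(X) = X² + 4 = 4 + X²)
x = 13 (x = 4 + 3² = 4 + 9 = 13)
(-(-4)*(-5))*x = -(-4)*(-5)*13 = -1*20*13 = -20*13 = -260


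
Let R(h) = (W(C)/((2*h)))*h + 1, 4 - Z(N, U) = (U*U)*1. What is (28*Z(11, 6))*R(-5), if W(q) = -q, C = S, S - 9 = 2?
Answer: 4032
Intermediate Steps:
S = 11 (S = 9 + 2 = 11)
C = 11
Z(N, U) = 4 - U**2 (Z(N, U) = 4 - U*U = 4 - U**2)
R(h) = -9/2 (R(h) = ((-1*11)/((2*h)))*h + 1 = (-11/(2*h))*h + 1 = -11/2 + 1 = -9/2)
(28*Z(11, 6))*R(-5) = (28*(4 - 1*6**2))*(-9/2) = (28*(4 - 1*36))*(-9/2) = (28*(4 - 36))*(-9/2) = (28*(-32))*(-9/2) = -896*(-9/2) = 4032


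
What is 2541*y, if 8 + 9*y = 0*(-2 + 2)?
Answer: -6776/3 ≈ -2258.7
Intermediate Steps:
y = -8/9 (y = -8/9 + (0*(-2 + 2))/9 = -8/9 + (0*0)/9 = -8/9 + (1/9)*0 = -8/9 + 0 = -8/9 ≈ -0.88889)
2541*y = 2541*(-8/9) = -6776/3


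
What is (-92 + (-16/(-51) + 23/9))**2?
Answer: 185967769/23409 ≈ 7944.3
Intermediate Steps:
(-92 + (-16/(-51) + 23/9))**2 = (-92 + (-16*(-1/51) + 23*(1/9)))**2 = (-92 + (16/51 + 23/9))**2 = (-92 + 439/153)**2 = (-13637/153)**2 = 185967769/23409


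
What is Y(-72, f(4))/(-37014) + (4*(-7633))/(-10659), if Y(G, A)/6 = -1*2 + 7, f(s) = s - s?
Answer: 11076389/3867963 ≈ 2.8636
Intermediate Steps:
f(s) = 0
Y(G, A) = 30 (Y(G, A) = 6*(-1*2 + 7) = 6*(-2 + 7) = 6*5 = 30)
Y(-72, f(4))/(-37014) + (4*(-7633))/(-10659) = 30/(-37014) + (4*(-7633))/(-10659) = 30*(-1/37014) - 30532*(-1/10659) = -5/6169 + 1796/627 = 11076389/3867963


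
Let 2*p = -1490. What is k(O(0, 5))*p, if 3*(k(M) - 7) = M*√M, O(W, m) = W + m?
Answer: -5215 - 3725*√5/3 ≈ -7991.5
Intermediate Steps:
p = -745 (p = (½)*(-1490) = -745)
k(M) = 7 + M^(3/2)/3 (k(M) = 7 + (M*√M)/3 = 7 + M^(3/2)/3)
k(O(0, 5))*p = (7 + (0 + 5)^(3/2)/3)*(-745) = (7 + 5^(3/2)/3)*(-745) = (7 + (5*√5)/3)*(-745) = (7 + 5*√5/3)*(-745) = -5215 - 3725*√5/3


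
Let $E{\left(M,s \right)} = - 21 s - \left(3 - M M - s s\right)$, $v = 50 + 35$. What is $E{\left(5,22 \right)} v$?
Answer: $3740$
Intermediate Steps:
$v = 85$
$E{\left(M,s \right)} = -3 + M^{2} + s^{2} - 21 s$ ($E{\left(M,s \right)} = - 21 s - \left(3 - M^{2} - s^{2}\right) = - 21 s + \left(-3 + M^{2} + s^{2}\right) = -3 + M^{2} + s^{2} - 21 s$)
$E{\left(5,22 \right)} v = \left(-3 + 5^{2} + 22^{2} - 462\right) 85 = \left(-3 + 25 + 484 - 462\right) 85 = 44 \cdot 85 = 3740$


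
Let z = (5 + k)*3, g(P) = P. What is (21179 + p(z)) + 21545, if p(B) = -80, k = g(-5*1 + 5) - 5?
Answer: 42644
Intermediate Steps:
k = -5 (k = (-5*1 + 5) - 5 = (-5 + 5) - 5 = 0 - 5 = -5)
z = 0 (z = (5 - 5)*3 = 0*3 = 0)
(21179 + p(z)) + 21545 = (21179 - 80) + 21545 = 21099 + 21545 = 42644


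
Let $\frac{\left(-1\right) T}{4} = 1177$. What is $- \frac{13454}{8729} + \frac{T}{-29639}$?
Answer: $- \frac{477526}{345419} \approx -1.3825$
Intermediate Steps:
$T = -4708$ ($T = \left(-4\right) 1177 = -4708$)
$- \frac{13454}{8729} + \frac{T}{-29639} = - \frac{13454}{8729} - \frac{4708}{-29639} = \left(-13454\right) \frac{1}{8729} - - \frac{44}{277} = - \frac{1922}{1247} + \frac{44}{277} = - \frac{477526}{345419}$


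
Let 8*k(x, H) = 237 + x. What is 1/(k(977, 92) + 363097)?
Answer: 4/1452995 ≈ 2.7529e-6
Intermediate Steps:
k(x, H) = 237/8 + x/8 (k(x, H) = (237 + x)/8 = 237/8 + x/8)
1/(k(977, 92) + 363097) = 1/((237/8 + (1/8)*977) + 363097) = 1/((237/8 + 977/8) + 363097) = 1/(607/4 + 363097) = 1/(1452995/4) = 4/1452995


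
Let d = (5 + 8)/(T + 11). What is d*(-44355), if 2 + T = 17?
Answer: -44355/2 ≈ -22178.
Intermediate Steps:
T = 15 (T = -2 + 17 = 15)
d = ½ (d = (5 + 8)/(15 + 11) = 13/26 = 13*(1/26) = ½ ≈ 0.50000)
d*(-44355) = (½)*(-44355) = -44355/2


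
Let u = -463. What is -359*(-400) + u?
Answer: 143137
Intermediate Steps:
-359*(-400) + u = -359*(-400) - 463 = 143600 - 463 = 143137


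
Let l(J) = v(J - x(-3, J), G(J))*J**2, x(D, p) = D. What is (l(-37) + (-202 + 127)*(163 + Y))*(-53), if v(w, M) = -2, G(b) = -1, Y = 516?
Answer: 2844139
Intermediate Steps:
l(J) = -2*J**2
(l(-37) + (-202 + 127)*(163 + Y))*(-53) = (-2*(-37)**2 + (-202 + 127)*(163 + 516))*(-53) = (-2*1369 - 75*679)*(-53) = (-2738 - 50925)*(-53) = -53663*(-53) = 2844139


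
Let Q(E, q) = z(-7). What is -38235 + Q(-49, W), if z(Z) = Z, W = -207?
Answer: -38242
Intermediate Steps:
Q(E, q) = -7
-38235 + Q(-49, W) = -38235 - 7 = -38242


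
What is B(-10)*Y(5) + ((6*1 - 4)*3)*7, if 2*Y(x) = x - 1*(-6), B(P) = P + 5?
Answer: 29/2 ≈ 14.500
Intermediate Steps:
B(P) = 5 + P
Y(x) = 3 + x/2 (Y(x) = (x - 1*(-6))/2 = (x + 6)/2 = (6 + x)/2 = 3 + x/2)
B(-10)*Y(5) + ((6*1 - 4)*3)*7 = (5 - 10)*(3 + (½)*5) + ((6*1 - 4)*3)*7 = -5*(3 + 5/2) + ((6 - 4)*3)*7 = -5*11/2 + (2*3)*7 = -55/2 + 6*7 = -55/2 + 42 = 29/2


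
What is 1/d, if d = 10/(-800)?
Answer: -80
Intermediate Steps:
d = -1/80 (d = -1/800*10 = -1/80 ≈ -0.012500)
1/d = 1/(-1/80) = -80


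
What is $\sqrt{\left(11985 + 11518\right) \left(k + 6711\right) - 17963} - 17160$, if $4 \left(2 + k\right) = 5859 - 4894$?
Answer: $-17160 + \frac{\sqrt{653335051}}{2} \approx -4379.8$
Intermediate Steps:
$k = \frac{957}{4}$ ($k = -2 + \frac{5859 - 4894}{4} = -2 + \frac{1}{4} \cdot 965 = -2 + \frac{965}{4} = \frac{957}{4} \approx 239.25$)
$\sqrt{\left(11985 + 11518\right) \left(k + 6711\right) - 17963} - 17160 = \sqrt{\left(11985 + 11518\right) \left(\frac{957}{4} + 6711\right) - 17963} - 17160 = \sqrt{23503 \cdot \frac{27801}{4} - 17963} - 17160 = \sqrt{\frac{653406903}{4} - 17963} - 17160 = \sqrt{\frac{653335051}{4}} - 17160 = \frac{\sqrt{653335051}}{2} - 17160 = -17160 + \frac{\sqrt{653335051}}{2}$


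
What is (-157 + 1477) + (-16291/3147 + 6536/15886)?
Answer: 32876424703/24996621 ≈ 1315.2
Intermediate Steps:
(-157 + 1477) + (-16291/3147 + 6536/15886) = 1320 + (-16291*1/3147 + 6536*(1/15886)) = 1320 + (-16291/3147 + 3268/7943) = 1320 - 119115017/24996621 = 32876424703/24996621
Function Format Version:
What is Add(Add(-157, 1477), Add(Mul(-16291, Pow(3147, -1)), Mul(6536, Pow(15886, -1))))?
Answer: Rational(32876424703, 24996621) ≈ 1315.2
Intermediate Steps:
Add(Add(-157, 1477), Add(Mul(-16291, Pow(3147, -1)), Mul(6536, Pow(15886, -1)))) = Add(1320, Add(Mul(-16291, Rational(1, 3147)), Mul(6536, Rational(1, 15886)))) = Add(1320, Add(Rational(-16291, 3147), Rational(3268, 7943))) = Add(1320, Rational(-119115017, 24996621)) = Rational(32876424703, 24996621)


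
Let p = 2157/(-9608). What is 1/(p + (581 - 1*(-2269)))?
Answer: 9608/27380643 ≈ 0.00035090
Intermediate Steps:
p = -2157/9608 (p = 2157*(-1/9608) = -2157/9608 ≈ -0.22450)
1/(p + (581 - 1*(-2269))) = 1/(-2157/9608 + (581 - 1*(-2269))) = 1/(-2157/9608 + (581 + 2269)) = 1/(-2157/9608 + 2850) = 1/(27380643/9608) = 9608/27380643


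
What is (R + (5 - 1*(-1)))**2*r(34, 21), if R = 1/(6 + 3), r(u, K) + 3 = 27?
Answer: 24200/27 ≈ 896.30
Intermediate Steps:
r(u, K) = 24 (r(u, K) = -3 + 27 = 24)
R = 1/9 ≈ 0.11111
(R + (5 - 1*(-1)))**2*r(34, 21) = (1/9 + (5 - 1*(-1)))**2*24 = (1/9 + (5 + 1))**2*24 = (1/9 + 6)**2*24 = (55/9)**2*24 = (3025/81)*24 = 24200/27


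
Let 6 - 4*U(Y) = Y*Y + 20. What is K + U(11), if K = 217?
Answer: 733/4 ≈ 183.25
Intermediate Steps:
U(Y) = -7/2 - Y**2/4 (U(Y) = 3/2 - (Y*Y + 20)/4 = 3/2 - (Y**2 + 20)/4 = 3/2 - (20 + Y**2)/4 = 3/2 + (-5 - Y**2/4) = -7/2 - Y**2/4)
K + U(11) = 217 + (-7/2 - 1/4*11**2) = 217 + (-7/2 - 1/4*121) = 217 + (-7/2 - 121/4) = 217 - 135/4 = 733/4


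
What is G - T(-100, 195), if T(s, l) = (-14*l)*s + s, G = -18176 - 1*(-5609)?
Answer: -285467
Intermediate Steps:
G = -12567 (G = -18176 + 5609 = -12567)
T(s, l) = s - 14*l*s (T(s, l) = -14*l*s + s = s - 14*l*s)
G - T(-100, 195) = -12567 - (-100)*(1 - 14*195) = -12567 - (-100)*(1 - 2730) = -12567 - (-100)*(-2729) = -12567 - 1*272900 = -12567 - 272900 = -285467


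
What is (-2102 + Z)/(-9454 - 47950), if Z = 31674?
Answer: -7393/14351 ≈ -0.51516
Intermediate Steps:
(-2102 + Z)/(-9454 - 47950) = (-2102 + 31674)/(-9454 - 47950) = 29572/(-57404) = 29572*(-1/57404) = -7393/14351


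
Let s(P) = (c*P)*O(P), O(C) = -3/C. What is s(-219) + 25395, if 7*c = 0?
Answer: 25395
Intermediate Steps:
c = 0 (c = (1/7)*0 = 0)
s(P) = 0 (s(P) = (0*P)*(-3/P) = 0*(-3/P) = 0)
s(-219) + 25395 = 0 + 25395 = 25395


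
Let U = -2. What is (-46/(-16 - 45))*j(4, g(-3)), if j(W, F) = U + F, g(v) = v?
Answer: -230/61 ≈ -3.7705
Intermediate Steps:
j(W, F) = -2 + F
(-46/(-16 - 45))*j(4, g(-3)) = (-46/(-16 - 45))*(-2 - 3) = -46/(-61)*(-5) = -46*(-1/61)*(-5) = (46/61)*(-5) = -230/61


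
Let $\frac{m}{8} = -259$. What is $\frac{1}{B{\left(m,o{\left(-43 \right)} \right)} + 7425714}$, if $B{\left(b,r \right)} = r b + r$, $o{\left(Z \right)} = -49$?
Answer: $\frac{1}{7527193} \approx 1.3285 \cdot 10^{-7}$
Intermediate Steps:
$m = -2072$ ($m = 8 \left(-259\right) = -2072$)
$B{\left(b,r \right)} = r + b r$ ($B{\left(b,r \right)} = b r + r = r + b r$)
$\frac{1}{B{\left(m,o{\left(-43 \right)} \right)} + 7425714} = \frac{1}{- 49 \left(1 - 2072\right) + 7425714} = \frac{1}{\left(-49\right) \left(-2071\right) + 7425714} = \frac{1}{101479 + 7425714} = \frac{1}{7527193}$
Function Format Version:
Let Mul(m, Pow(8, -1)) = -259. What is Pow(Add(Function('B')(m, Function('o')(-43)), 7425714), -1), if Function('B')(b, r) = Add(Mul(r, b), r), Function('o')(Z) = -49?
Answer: Rational(1, 7527193) ≈ 1.3285e-7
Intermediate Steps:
m = -2072 (m = Mul(8, -259) = -2072)
Function('B')(b, r) = Add(r, Mul(b, r)) (Function('B')(b, r) = Add(Mul(b, r), r) = Add(r, Mul(b, r)))
Pow(Add(Function('B')(m, Function('o')(-43)), 7425714), -1) = Pow(Add(Mul(-49, Add(1, -2072)), 7425714), -1) = Pow(Add(Mul(-49, -2071), 7425714), -1) = Pow(Add(101479, 7425714), -1) = Pow(7527193, -1) = Rational(1, 7527193)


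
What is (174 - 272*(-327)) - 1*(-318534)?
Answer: 407652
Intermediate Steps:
(174 - 272*(-327)) - 1*(-318534) = (174 + 88944) + 318534 = 89118 + 318534 = 407652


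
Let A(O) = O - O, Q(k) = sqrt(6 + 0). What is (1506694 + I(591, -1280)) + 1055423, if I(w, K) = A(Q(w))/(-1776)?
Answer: 2562117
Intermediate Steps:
Q(k) = sqrt(6)
A(O) = 0
I(w, K) = 0 (I(w, K) = 0/(-1776) = 0*(-1/1776) = 0)
(1506694 + I(591, -1280)) + 1055423 = (1506694 + 0) + 1055423 = 1506694 + 1055423 = 2562117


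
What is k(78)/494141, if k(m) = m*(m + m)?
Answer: 12168/494141 ≈ 0.024625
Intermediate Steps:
k(m) = 2*m² (k(m) = m*(2*m) = 2*m²)
k(78)/494141 = (2*78²)/494141 = (2*6084)*(1/494141) = 12168*(1/494141) = 12168/494141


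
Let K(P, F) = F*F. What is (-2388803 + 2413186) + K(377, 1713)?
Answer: 2958752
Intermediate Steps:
K(P, F) = F²
(-2388803 + 2413186) + K(377, 1713) = (-2388803 + 2413186) + 1713² = 24383 + 2934369 = 2958752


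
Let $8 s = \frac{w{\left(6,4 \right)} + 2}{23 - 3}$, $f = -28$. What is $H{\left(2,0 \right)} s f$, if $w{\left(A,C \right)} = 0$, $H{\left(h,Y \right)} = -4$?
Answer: $\frac{7}{5} \approx 1.4$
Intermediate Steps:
$s = \frac{1}{80}$ ($s = \frac{\left(0 + 2\right) \frac{1}{23 - 3}}{8} = \frac{2 \cdot \frac{1}{20}}{8} = \frac{1}{8} \cdot \frac{1}{10} = \frac{1}{80} \approx 0.0125$)
$H{\left(2,0 \right)} s f = \left(-4\right) \frac{1}{80} \left(-28\right) = \left(- \frac{1}{20}\right) \left(-28\right) = \frac{7}{5}$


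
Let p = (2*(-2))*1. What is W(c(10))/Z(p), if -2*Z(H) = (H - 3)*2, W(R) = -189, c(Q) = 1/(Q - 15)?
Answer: -27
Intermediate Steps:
c(Q) = 1/(-15 + Q)
p = -4 (p = -4*1 = -4)
Z(H) = 3 - H (Z(H) = -(H - 3)*2/2 = -(-3 + H)*2/2 = -(-6 + 2*H)/2 = 3 - H)
W(c(10))/Z(p) = -189/(3 - 1*(-4)) = -189/(3 + 4) = -189/7 = -189*1/7 = -27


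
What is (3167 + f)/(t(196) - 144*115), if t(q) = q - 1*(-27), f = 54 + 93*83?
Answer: -10940/16337 ≈ -0.66965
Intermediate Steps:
f = 7773 (f = 54 + 7719 = 7773)
t(q) = 27 + q (t(q) = q + 27 = 27 + q)
(3167 + f)/(t(196) - 144*115) = (3167 + 7773)/((27 + 196) - 144*115) = 10940/(223 - 16560) = 10940/(-16337) = 10940*(-1/16337) = -10940/16337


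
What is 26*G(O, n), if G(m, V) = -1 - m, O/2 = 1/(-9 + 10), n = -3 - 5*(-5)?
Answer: -78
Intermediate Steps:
n = 22 (n = -3 + 25 = 22)
O = 2 (O = 2/(-9 + 10) = 2/1 = 2*1 = 2)
26*G(O, n) = 26*(-1 - 1*2) = 26*(-1 - 2) = 26*(-3) = -78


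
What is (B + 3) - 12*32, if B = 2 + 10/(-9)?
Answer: -3421/9 ≈ -380.11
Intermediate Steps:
B = 8/9 (B = 2 + 10*(-⅑) = 2 - 10/9 = 8/9 ≈ 0.88889)
(B + 3) - 12*32 = (8/9 + 3) - 12*32 = 35/9 - 384 = -3421/9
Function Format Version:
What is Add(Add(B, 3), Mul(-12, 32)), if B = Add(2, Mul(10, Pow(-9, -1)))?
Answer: Rational(-3421, 9) ≈ -380.11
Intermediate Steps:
B = Rational(8, 9) (B = Add(2, Mul(10, Rational(-1, 9))) = Add(2, Rational(-10, 9)) = Rational(8, 9) ≈ 0.88889)
Add(Add(B, 3), Mul(-12, 32)) = Add(Add(Rational(8, 9), 3), Mul(-12, 32)) = Add(Rational(35, 9), -384) = Rational(-3421, 9)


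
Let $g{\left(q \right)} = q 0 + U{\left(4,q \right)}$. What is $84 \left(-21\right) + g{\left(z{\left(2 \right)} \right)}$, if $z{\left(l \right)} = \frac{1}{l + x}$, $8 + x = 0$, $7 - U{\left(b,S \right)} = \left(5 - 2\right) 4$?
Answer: $-1769$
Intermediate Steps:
$U{\left(b,S \right)} = -5$ ($U{\left(b,S \right)} = 7 - \left(5 - 2\right) 4 = 7 - 3 \cdot 4 = 7 - 12 = -5$)
$x = -8$ ($x = -8 + 0 = -8$)
$z{\left(l \right)} = \frac{1}{-8 + l}$ ($z{\left(l \right)} = \frac{1}{l - 8} = \frac{1}{-8 + l}$)
$g{\left(q \right)} = -5$ ($g{\left(q \right)} = q 0 - 5 = 0 - 5 = -5$)
$84 \left(-21\right) + g{\left(z{\left(2 \right)} \right)} = 84 \left(-21\right) - 5 = -1764 - 5 = -1769$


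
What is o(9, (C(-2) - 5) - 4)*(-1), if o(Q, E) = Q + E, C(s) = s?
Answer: 2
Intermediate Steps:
o(Q, E) = E + Q
o(9, (C(-2) - 5) - 4)*(-1) = (((-2 - 5) - 4) + 9)*(-1) = ((-7 - 4) + 9)*(-1) = (-11 + 9)*(-1) = -2*(-1) = 2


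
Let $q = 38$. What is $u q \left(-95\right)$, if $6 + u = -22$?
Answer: $101080$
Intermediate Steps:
$u = -28$ ($u = -6 - 22 = -28$)
$u q \left(-95\right) = \left(-28\right) 38 \left(-95\right) = \left(-1064\right) \left(-95\right) = 101080$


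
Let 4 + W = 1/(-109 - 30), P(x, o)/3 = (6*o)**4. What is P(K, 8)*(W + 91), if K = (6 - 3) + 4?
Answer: 192568098816/139 ≈ 1.3854e+9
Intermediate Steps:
K = 7 (K = 3 + 4 = 7)
P(x, o) = 3888*o**4 (P(x, o) = 3*(6*o)**4 = 3*(1296*o**4) = 3888*o**4)
W = -557/139 (W = -4 + 1/(-109 - 30) = -4 + 1/(-139) = -4 - 1/139 = -557/139 ≈ -4.0072)
P(K, 8)*(W + 91) = (3888*8**4)*(-557/139 + 91) = (3888*4096)*(12092/139) = 15925248*(12092/139) = 192568098816/139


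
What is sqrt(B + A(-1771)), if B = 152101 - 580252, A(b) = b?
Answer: I*sqrt(429922) ≈ 655.68*I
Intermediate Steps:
B = -428151
sqrt(B + A(-1771)) = sqrt(-428151 - 1771) = sqrt(-429922) = I*sqrt(429922)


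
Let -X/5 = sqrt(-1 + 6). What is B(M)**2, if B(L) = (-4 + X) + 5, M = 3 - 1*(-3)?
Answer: 126 - 10*sqrt(5) ≈ 103.64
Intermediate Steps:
X = -5*sqrt(5) (X = -5*sqrt(-1 + 6) = -5*sqrt(5) ≈ -11.180)
M = 6 (M = 3 + 3 = 6)
B(L) = 1 - 5*sqrt(5) (B(L) = (-4 - 5*sqrt(5)) + 5 = 1 - 5*sqrt(5))
B(M)**2 = (1 - 5*sqrt(5))**2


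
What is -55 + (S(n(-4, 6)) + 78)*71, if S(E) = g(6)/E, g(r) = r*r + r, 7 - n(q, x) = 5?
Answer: 6974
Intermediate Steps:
n(q, x) = 2 (n(q, x) = 7 - 1*5 = 7 - 5 = 2)
g(r) = r + r² (g(r) = r² + r = r + r²)
S(E) = 42/E (S(E) = (6*(1 + 6))/E = (6*7)/E = 42/E)
-55 + (S(n(-4, 6)) + 78)*71 = -55 + (42/2 + 78)*71 = -55 + (42*(½) + 78)*71 = -55 + (21 + 78)*71 = -55 + 99*71 = -55 + 7029 = 6974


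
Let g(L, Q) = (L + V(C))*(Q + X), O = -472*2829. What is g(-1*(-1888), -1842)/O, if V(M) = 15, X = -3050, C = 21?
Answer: 2327369/333822 ≈ 6.9719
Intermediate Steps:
O = -1335288
g(L, Q) = (-3050 + Q)*(15 + L) (g(L, Q) = (L + 15)*(Q - 3050) = (15 + L)*(-3050 + Q) = (-3050 + Q)*(15 + L))
g(-1*(-1888), -1842)/O = (-45750 - (-3050)*(-1888) + 15*(-1842) - 1*(-1888)*(-1842))/(-1335288) = (-45750 - 3050*1888 - 27630 + 1888*(-1842))*(-1/1335288) = (-45750 - 5758400 - 27630 - 3477696)*(-1/1335288) = -9309476*(-1/1335288) = 2327369/333822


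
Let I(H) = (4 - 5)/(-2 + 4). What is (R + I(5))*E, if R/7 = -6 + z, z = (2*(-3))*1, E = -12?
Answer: 1014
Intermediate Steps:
I(H) = -1/2
z = -6 (z = -6*1 = -6)
R = -84 (R = 7*(-6 - 6) = 7*(-12) = -84)
(R + I(5))*E = (-84 - 1/2)*(-12) = -169/2*(-12) = 1014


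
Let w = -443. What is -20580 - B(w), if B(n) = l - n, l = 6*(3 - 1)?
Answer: -21035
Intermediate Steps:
l = 12 (l = 6*2 = 12)
B(n) = 12 - n
-20580 - B(w) = -20580 - (12 - 1*(-443)) = -20580 - (12 + 443) = -20580 - 1*455 = -20580 - 455 = -21035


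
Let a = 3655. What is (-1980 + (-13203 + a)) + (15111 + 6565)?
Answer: 10148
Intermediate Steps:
(-1980 + (-13203 + a)) + (15111 + 6565) = (-1980 + (-13203 + 3655)) + (15111 + 6565) = (-1980 - 9548) + 21676 = -11528 + 21676 = 10148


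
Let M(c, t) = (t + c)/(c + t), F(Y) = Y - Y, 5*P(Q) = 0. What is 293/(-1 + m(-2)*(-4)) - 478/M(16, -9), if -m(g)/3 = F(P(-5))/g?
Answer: -771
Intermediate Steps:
P(Q) = 0 (P(Q) = (⅕)*0 = 0)
F(Y) = 0
M(c, t) = 1 (M(c, t) = (c + t)/(c + t) = 1)
m(g) = 0 (m(g) = -0/g = -3*0 = 0)
293/(-1 + m(-2)*(-4)) - 478/M(16, -9) = 293/(-1 + 0*(-4)) - 478/1 = 293/(-1 + 0) - 478*1 = 293/(-1) - 478 = 293*(-1) - 478 = -293 - 478 = -771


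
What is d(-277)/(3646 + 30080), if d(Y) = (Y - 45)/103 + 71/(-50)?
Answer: -23413/173688900 ≈ -0.00013480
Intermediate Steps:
d(Y) = -9563/5150 + Y/103 (d(Y) = (-45 + Y)*(1/103) + 71*(-1/50) = (-45/103 + Y/103) - 71/50 = -9563/5150 + Y/103)
d(-277)/(3646 + 30080) = (-9563/5150 + (1/103)*(-277))/(3646 + 30080) = (-9563/5150 - 277/103)/33726 = -23413/5150*1/33726 = -23413/173688900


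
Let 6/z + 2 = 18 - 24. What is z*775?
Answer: -2325/4 ≈ -581.25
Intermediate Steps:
z = -¾ (z = 6/(-2 + (18 - 24)) = 6/(-2 - 6) = 6/(-8) = 6*(-⅛) = -¾ ≈ -0.75000)
z*775 = -¾*775 = -2325/4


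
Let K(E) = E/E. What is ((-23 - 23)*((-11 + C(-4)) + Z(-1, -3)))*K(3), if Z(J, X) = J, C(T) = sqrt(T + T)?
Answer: 552 - 92*I*sqrt(2) ≈ 552.0 - 130.11*I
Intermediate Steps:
C(T) = sqrt(2)*sqrt(T) (C(T) = sqrt(2*T) = sqrt(2)*sqrt(T))
K(E) = 1
((-23 - 23)*((-11 + C(-4)) + Z(-1, -3)))*K(3) = ((-23 - 23)*((-11 + sqrt(2)*sqrt(-4)) - 1))*1 = -46*((-11 + sqrt(2)*(2*I)) - 1)*1 = -46*((-11 + 2*I*sqrt(2)) - 1)*1 = -46*(-12 + 2*I*sqrt(2))*1 = (552 - 92*I*sqrt(2))*1 = 552 - 92*I*sqrt(2)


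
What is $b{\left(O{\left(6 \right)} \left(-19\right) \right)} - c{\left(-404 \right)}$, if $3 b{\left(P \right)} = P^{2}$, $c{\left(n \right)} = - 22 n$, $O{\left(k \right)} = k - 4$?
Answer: $- \frac{25220}{3} \approx -8406.7$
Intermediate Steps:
$O{\left(k \right)} = -4 + k$
$b{\left(P \right)} = \frac{P^{2}}{3}$
$b{\left(O{\left(6 \right)} \left(-19\right) \right)} - c{\left(-404 \right)} = \frac{\left(\left(-4 + 6\right) \left(-19\right)\right)^{2}}{3} - \left(-22\right) \left(-404\right) = \frac{\left(2 \left(-19\right)\right)^{2}}{3} - 8888 = \frac{\left(-38\right)^{2}}{3} - 8888 = \frac{1}{3} \cdot 1444 - 8888 = \frac{1444}{3} - 8888 = - \frac{25220}{3}$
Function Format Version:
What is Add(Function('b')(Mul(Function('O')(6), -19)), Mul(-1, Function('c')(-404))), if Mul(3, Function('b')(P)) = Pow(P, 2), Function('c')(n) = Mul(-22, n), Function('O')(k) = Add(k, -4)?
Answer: Rational(-25220, 3) ≈ -8406.7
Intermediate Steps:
Function('O')(k) = Add(-4, k)
Function('b')(P) = Mul(Rational(1, 3), Pow(P, 2))
Add(Function('b')(Mul(Function('O')(6), -19)), Mul(-1, Function('c')(-404))) = Add(Mul(Rational(1, 3), Pow(Mul(Add(-4, 6), -19), 2)), Mul(-1, Mul(-22, -404))) = Add(Mul(Rational(1, 3), Pow(Mul(2, -19), 2)), Mul(-1, 8888)) = Add(Mul(Rational(1, 3), Pow(-38, 2)), -8888) = Add(Mul(Rational(1, 3), 1444), -8888) = Add(Rational(1444, 3), -8888) = Rational(-25220, 3)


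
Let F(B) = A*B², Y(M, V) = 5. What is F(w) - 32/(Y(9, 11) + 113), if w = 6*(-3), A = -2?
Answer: -38248/59 ≈ -648.27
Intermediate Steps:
w = -18
F(B) = -2*B²
F(w) - 32/(Y(9, 11) + 113) = -2*(-18)² - 32/(5 + 113) = -2*324 - 32/118 = -648 + (1/118)*(-32) = -648 - 16/59 = -38248/59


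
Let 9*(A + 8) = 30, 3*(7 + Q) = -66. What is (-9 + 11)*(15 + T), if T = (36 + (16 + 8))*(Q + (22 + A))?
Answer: -1370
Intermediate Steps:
Q = -29 (Q = -7 + (⅓)*(-66) = -7 - 22 = -29)
A = -14/3 (A = -8 + (⅑)*30 = -8 + 10/3 = -14/3 ≈ -4.6667)
T = -700 (T = (36 + (16 + 8))*(-29 + (22 - 14/3)) = (36 + 24)*(-29 + 52/3) = 60*(-35/3) = -700)
(-9 + 11)*(15 + T) = (-9 + 11)*(15 - 700) = 2*(-685) = -1370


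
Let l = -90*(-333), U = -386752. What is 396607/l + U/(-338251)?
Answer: 145743671797/10137382470 ≈ 14.377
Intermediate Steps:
l = 29970
396607/l + U/(-338251) = 396607/29970 - 386752/(-338251) = 396607*(1/29970) - 386752*(-1/338251) = 396607/29970 + 386752/338251 = 145743671797/10137382470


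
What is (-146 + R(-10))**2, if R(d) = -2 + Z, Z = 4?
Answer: 20736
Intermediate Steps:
R(d) = 2 (R(d) = -2 + 4 = 2)
(-146 + R(-10))**2 = (-146 + 2)**2 = (-144)**2 = 20736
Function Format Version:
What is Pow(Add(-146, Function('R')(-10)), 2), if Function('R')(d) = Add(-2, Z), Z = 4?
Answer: 20736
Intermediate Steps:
Function('R')(d) = 2 (Function('R')(d) = Add(-2, 4) = 2)
Pow(Add(-146, Function('R')(-10)), 2) = Pow(Add(-146, 2), 2) = Pow(-144, 2) = 20736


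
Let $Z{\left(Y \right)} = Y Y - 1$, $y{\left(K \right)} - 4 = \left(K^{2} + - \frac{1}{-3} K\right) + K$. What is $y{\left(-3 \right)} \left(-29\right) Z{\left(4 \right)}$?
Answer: $-3915$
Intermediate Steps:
$y{\left(K \right)} = 4 + K^{2} + \frac{4 K}{3}$ ($y{\left(K \right)} = 4 + \left(\left(K^{2} + - \frac{1}{-3} K\right) + K\right) = 4 + \left(\left(K^{2} + \left(-1\right) \left(- \frac{1}{3}\right) K\right) + K\right) = 4 + \left(\left(K^{2} + \frac{K}{3}\right) + K\right) = 4 + \left(K^{2} + \frac{4 K}{3}\right) = 4 + K^{2} + \frac{4 K}{3}$)
$Z{\left(Y \right)} = -1 + Y^{2}$ ($Z{\left(Y \right)} = Y^{2} - 1 = -1 + Y^{2}$)
$y{\left(-3 \right)} \left(-29\right) Z{\left(4 \right)} = \left(4 + \left(-3\right)^{2} + \frac{4}{3} \left(-3\right)\right) \left(-29\right) \left(-1 + 4^{2}\right) = \left(4 + 9 - 4\right) \left(-29\right) \left(-1 + 16\right) = 9 \left(-29\right) 15 = \left(-261\right) 15 = -3915$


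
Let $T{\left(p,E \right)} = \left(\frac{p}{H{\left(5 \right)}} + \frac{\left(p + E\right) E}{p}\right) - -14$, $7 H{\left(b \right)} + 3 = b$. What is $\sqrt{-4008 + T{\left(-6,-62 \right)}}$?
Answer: $\frac{i \sqrt{42459}}{3} \approx 68.685 i$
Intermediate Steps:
$H{\left(b \right)} = - \frac{3}{7} + \frac{b}{7}$
$T{\left(p,E \right)} = 14 + \frac{7 p}{2} + \frac{E \left(E + p\right)}{p}$ ($T{\left(p,E \right)} = \left(\frac{p}{- \frac{3}{7} + \frac{1}{7} \cdot 5} + \frac{\left(p + E\right) E}{p}\right) - -14 = \left(\frac{p}{- \frac{3}{7} + \frac{5}{7}} + \frac{\left(E + p\right) E}{p}\right) + 14 = \left(\frac{p}{\frac{2}{7}} + \frac{E \left(E + p\right)}{p}\right) + 14 = \left(p \frac{7}{2} + \frac{E \left(E + p\right)}{p}\right) + 14 = \left(\frac{7 p}{2} + \frac{E \left(E + p\right)}{p}\right) + 14 = 14 + \frac{7 p}{2} + \frac{E \left(E + p\right)}{p}$)
$\sqrt{-4008 + T{\left(-6,-62 \right)}} = \sqrt{-4008 + \left(14 - 62 + \frac{7}{2} \left(-6\right) + \frac{\left(-62\right)^{2}}{-6}\right)} = \sqrt{-4008 + \left(14 - 62 - 21 + 3844 \left(- \frac{1}{6}\right)\right)} = \sqrt{-4008 - \frac{2129}{3}} = \sqrt{- \frac{14153}{3}} = \frac{i \sqrt{42459}}{3}$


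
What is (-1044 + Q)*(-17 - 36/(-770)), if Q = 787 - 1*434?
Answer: 4510157/385 ≈ 11715.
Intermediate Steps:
Q = 353 (Q = 787 - 434 = 353)
(-1044 + Q)*(-17 - 36/(-770)) = (-1044 + 353)*(-17 - 36/(-770)) = -691*(-17 - 36*(-1/770)) = -691*(-17 + 18/385) = -691*(-6527/385) = 4510157/385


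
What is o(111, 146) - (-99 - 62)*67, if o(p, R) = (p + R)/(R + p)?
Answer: 10788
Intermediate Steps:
o(p, R) = 1 (o(p, R) = (R + p)/(R + p) = 1)
o(111, 146) - (-99 - 62)*67 = 1 - (-99 - 62)*67 = 1 - (-161)*67 = 1 - 1*(-10787) = 1 + 10787 = 10788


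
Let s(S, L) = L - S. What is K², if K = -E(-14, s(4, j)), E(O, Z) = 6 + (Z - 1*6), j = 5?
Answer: 1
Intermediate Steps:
E(O, Z) = Z (E(O, Z) = 6 + (Z - 6) = 6 + (-6 + Z) = Z)
K = -1 (K = -(5 - 1*4) = -(5 - 4) = -1*1 = -1)
K² = (-1)² = 1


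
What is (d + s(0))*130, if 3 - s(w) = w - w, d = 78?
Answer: 10530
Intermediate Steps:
s(w) = 3 (s(w) = 3 - (w - w) = 3 - 1*0 = 3 + 0 = 3)
(d + s(0))*130 = (78 + 3)*130 = 81*130 = 10530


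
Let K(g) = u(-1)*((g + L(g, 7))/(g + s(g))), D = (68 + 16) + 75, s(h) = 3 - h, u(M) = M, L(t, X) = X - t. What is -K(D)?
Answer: 7/3 ≈ 2.3333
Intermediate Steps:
D = 159 (D = 84 + 75 = 159)
K(g) = -7/3 (K(g) = -(g + (7 - g))/(g + (3 - g)) = -7/3)
-K(D) = -1*(-7/3) = 7/3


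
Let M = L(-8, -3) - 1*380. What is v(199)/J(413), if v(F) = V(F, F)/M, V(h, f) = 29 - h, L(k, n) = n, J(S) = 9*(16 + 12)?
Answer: 85/48258 ≈ 0.0017614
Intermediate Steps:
J(S) = 252 (J(S) = 9*28 = 252)
M = -383 (M = -3 - 1*380 = -3 - 380 = -383)
v(F) = -29/383 + F/383 (v(F) = (29 - F)/(-383) = (29 - F)*(-1/383) = -29/383 + F/383)
v(199)/J(413) = (-29/383 + (1/383)*199)/252 = (-29/383 + 199/383)*(1/252) = (170/383)*(1/252) = 85/48258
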